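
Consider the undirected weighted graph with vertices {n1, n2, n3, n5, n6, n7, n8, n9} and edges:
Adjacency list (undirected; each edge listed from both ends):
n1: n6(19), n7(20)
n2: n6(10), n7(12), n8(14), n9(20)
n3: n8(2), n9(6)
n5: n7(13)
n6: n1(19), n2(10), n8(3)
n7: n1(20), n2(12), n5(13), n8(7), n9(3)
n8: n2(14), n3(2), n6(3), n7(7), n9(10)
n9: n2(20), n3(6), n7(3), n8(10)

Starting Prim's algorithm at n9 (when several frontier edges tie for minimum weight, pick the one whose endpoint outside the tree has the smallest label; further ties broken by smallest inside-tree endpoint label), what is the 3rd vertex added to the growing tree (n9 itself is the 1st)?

Prim, starting at n9.
Step 1: frontier [n7—n9 3, n3—n9 6, n8—n9 10, n2—n9 20] → take n7—n9 (3); add n7.
Step 2: frontier [n7—n8 7, n2—n7 12, n5—n7 13, n1—n7 20, n3—n9 6, n8—n9 10, n2—n9 20] → take n3—n9 (6); add n3.
Step 3: frontier [n3—n8 2, n7—n8 7, n2—n7 12, n5—n7 13, n1—n7 20, n8—n9 10, n2—n9 20] → take n3—n8 (2); add n8.
Step 4: frontier [n2—n7 12, n5—n7 13, n1—n7 20, n6—n8 3, n2—n8 14, n2—n9 20] → take n6—n8 (3); add n6.
Step 5: frontier [n2—n6 10, n1—n6 19, n2—n7 12, n5—n7 13, n1—n7 20, n2—n8 14, n2—n9 20] → take n2—n6 (10); add n2.
Step 6: frontier [n1—n6 19, n5—n7 13, n1—n7 20] → take n5—n7 (13); add n5.
Step 7: frontier [n1—n6 19, n1—n7 20] → take n1—n6 (19); add n1.
Vertex order: n9, n7, n3, n8, n6, n2, n5, n1. The 3rd vertex is n3.

n3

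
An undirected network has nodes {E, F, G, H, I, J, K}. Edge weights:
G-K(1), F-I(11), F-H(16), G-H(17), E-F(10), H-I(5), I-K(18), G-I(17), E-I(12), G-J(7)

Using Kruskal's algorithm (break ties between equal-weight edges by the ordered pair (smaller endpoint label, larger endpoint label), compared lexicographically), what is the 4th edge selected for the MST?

E-F

Sort edges by weight, then run Kruskal:
G-K (1): add. Components now {E} {F} {G,K} {H} {I} {J}
H-I (5): add. Components now {E} {F} {G,K} {H,I} {J}
G-J (7): add. Components now {E} {F} {G,J,K} {H,I}
E-F (10): add. Components now {E,F} {G,J,K} {H,I}
F-I (11): add. Components now {E,F,H,I} {G,J,K}
E-I (12): skip — E and I already connected.
F-H (16): skip — F and H already connected.
G-H (17): add. Components now {E,F,G,H,I,J,K}
The 4th edge added is E-F.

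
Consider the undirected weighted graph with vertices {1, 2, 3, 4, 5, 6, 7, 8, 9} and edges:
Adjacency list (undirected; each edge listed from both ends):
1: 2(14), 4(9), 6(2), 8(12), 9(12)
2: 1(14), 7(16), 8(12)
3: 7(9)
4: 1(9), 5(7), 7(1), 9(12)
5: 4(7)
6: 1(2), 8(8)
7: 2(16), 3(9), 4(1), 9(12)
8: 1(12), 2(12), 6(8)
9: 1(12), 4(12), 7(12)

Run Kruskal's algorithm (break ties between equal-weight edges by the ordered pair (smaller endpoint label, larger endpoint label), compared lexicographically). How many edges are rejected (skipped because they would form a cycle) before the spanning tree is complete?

1

Kruskal: consider edges lightest-first.
4 7 (1): add — endpoints in different components.
1 6 (2): add — endpoints in different components.
4 5 (7): add — endpoints in different components.
6 8 (8): add — endpoints in different components.
1 4 (9): add — endpoints in different components.
3 7 (9): add — endpoints in different components.
1 8 (12): skip — 1 and 8 already connected.
1 9 (12): add — endpoints in different components.
2 8 (12): add — endpoints in different components.
Edges rejected before the tree was complete: 1.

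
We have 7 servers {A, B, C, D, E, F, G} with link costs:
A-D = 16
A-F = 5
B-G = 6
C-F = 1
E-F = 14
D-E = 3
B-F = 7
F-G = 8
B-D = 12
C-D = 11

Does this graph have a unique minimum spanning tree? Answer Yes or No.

Yes

Kruskal: consider edges lightest-first.
C-F (1): add. Components now {A} {B} {C,F} {D} {E} {G}
D-E (3): add. Components now {A} {B} {C,F} {D,E} {G}
A-F (5): add. Components now {A,C,F} {B} {D,E} {G}
B-G (6): add. Components now {A,C,F} {B,G} {D,E}
B-F (7): add. Components now {A,B,C,F,G} {D,E}
F-G (8): skip — F and G already connected.
C-D (11): add. Components now {A,B,C,D,E,F,G}
Every non-tree edge has weight strictly greater than the heaviest edge on the tree path between its endpoints, so the MST is unique.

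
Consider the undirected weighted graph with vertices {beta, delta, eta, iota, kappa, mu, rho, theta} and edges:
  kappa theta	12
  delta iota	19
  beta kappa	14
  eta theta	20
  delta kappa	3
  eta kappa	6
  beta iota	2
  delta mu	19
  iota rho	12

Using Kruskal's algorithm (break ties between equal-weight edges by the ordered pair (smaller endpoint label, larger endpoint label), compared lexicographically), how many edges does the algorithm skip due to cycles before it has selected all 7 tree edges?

Kruskal's algorithm — process edges by increasing weight (ties by edge label):
beta iota (2): add — endpoints in different components.
delta kappa (3): add — endpoints in different components.
eta kappa (6): add — endpoints in different components.
iota rho (12): add — endpoints in different components.
kappa theta (12): add — endpoints in different components.
beta kappa (14): add — endpoints in different components.
delta iota (19): skip — iota and delta already connected.
delta mu (19): add — endpoints in different components.
Edges rejected before the tree was complete: 1.

1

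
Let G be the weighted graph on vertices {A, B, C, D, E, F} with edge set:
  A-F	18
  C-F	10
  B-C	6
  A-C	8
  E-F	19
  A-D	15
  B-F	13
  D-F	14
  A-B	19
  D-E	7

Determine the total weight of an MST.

Grow the tree from B using Prim:
Step 1: cheapest edge leaving the tree is B-C (6); add C.
Step 2: cheapest edge leaving the tree is A-C (8); add A.
Step 3: cheapest edge leaving the tree is C-F (10); add F.
Step 4: cheapest edge leaving the tree is D-F (14); add D.
Step 5: cheapest edge leaving the tree is D-E (7); add E.
MST edges: B-C, A-C, C-F, D-F, D-E; total weight 6+8+10+14+7 = 45.

45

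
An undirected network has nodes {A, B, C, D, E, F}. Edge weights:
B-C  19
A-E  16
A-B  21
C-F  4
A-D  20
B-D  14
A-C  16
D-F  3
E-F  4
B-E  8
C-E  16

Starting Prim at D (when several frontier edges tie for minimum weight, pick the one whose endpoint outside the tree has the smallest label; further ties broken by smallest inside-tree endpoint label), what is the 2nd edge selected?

Grow the tree from D using Prim:
Step 1: cheapest edge leaving the tree is D-F (3); add F.
Step 2: cheapest edge leaving the tree is C-F (4); add C.
Step 3: cheapest edge leaving the tree is E-F (4); add E.
Step 4: cheapest edge leaving the tree is B-E (8); add B.
Step 5: cheapest edge leaving the tree is A-C (16); add A.
The 2nd edge added is C-F.

C-F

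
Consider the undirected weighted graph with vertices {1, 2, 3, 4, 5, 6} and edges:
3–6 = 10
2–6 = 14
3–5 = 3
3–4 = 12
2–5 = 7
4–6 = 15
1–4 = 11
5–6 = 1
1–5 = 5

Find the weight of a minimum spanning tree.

27

Sort edges by weight, then run Kruskal:
5–6 (1): add. Components now {1} {2} {3} {4} {5,6}
3–5 (3): add. Components now {1} {2} {3,5,6} {4}
1–5 (5): add. Components now {1,3,5,6} {2} {4}
2–5 (7): add. Components now {1,2,3,5,6} {4}
3–6 (10): skip — 3 and 6 already connected.
1–4 (11): add. Components now {1,2,3,4,5,6}
MST edges: 5–6, 3–5, 1–5, 2–5, 1–4; total weight 1+3+5+7+11 = 27.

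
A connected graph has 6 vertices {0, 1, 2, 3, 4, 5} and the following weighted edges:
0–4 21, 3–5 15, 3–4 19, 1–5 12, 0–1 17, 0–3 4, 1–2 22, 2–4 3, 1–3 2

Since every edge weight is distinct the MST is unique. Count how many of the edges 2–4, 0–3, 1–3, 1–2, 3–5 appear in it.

3

Sort edges by weight, then run Kruskal:
1–3 (2): add — endpoints in different components.
2–4 (3): add — endpoints in different components.
0–3 (4): add — endpoints in different components.
1–5 (12): add — endpoints in different components.
3–5 (15): skip — 3 and 5 already connected.
0–1 (17): skip — 0 and 1 already connected.
3–4 (19): add — endpoints in different components.
MST edge set: {1–3, 2–4, 0–3, 1–5, 3–4}.
Of the listed edges, {2–4, 0–3, 1–3} are in the MST → 3.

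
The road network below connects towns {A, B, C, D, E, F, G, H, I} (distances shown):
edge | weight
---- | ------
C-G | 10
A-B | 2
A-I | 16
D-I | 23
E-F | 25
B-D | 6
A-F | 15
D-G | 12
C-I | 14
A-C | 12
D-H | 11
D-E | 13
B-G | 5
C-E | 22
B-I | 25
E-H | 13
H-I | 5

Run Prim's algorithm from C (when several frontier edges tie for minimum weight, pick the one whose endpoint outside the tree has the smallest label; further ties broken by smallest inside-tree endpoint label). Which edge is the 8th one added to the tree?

Grow the tree from C using Prim:
Step 1: cheapest edge leaving the tree is C-G (10); add G.
Step 2: cheapest edge leaving the tree is B-G (5); add B.
Step 3: cheapest edge leaving the tree is A-B (2); add A.
Step 4: cheapest edge leaving the tree is B-D (6); add D.
Step 5: cheapest edge leaving the tree is D-H (11); add H.
Step 6: cheapest edge leaving the tree is H-I (5); add I.
Step 7: cheapest edge leaving the tree is D-E (13); add E.
Step 8: cheapest edge leaving the tree is A-F (15); add F.
The 8th edge added is A-F.

A-F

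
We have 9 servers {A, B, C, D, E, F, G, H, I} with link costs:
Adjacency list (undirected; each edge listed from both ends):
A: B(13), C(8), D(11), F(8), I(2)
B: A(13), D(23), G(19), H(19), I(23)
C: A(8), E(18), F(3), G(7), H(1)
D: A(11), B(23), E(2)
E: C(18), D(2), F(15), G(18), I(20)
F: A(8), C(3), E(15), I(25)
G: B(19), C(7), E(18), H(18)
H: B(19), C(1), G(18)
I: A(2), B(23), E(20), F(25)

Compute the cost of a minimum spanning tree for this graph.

47

Kruskal's algorithm — process edges by increasing weight (ties by edge label):
C H (1): add — endpoints in different components.
A I (2): add — endpoints in different components.
D E (2): add — endpoints in different components.
C F (3): add — endpoints in different components.
C G (7): add — endpoints in different components.
A C (8): add — endpoints in different components.
A F (8): skip — A and F already connected.
A D (11): add — endpoints in different components.
A B (13): add — endpoints in different components.
MST edges: C H, A I, D E, C F, C G, A C, A D, A B; total weight 1+2+2+3+7+8+11+13 = 47.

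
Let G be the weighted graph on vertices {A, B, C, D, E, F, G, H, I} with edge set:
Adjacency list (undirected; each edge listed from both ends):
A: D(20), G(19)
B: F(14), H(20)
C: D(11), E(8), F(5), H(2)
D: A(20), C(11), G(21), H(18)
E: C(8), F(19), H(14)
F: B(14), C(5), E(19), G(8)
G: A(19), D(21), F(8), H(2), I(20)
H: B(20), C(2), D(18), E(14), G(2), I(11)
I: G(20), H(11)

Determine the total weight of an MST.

72

Kruskal's algorithm — process edges by increasing weight (ties by edge label):
C–H (2): add — endpoints in different components.
G–H (2): add — endpoints in different components.
C–F (5): add — endpoints in different components.
C–E (8): add — endpoints in different components.
F–G (8): skip — F and G already connected.
C–D (11): add — endpoints in different components.
H–I (11): add — endpoints in different components.
B–F (14): add — endpoints in different components.
E–H (14): skip — E and H already connected.
D–H (18): skip — D and H already connected.
A–G (19): add — endpoints in different components.
MST edges: C–H, G–H, C–F, C–E, C–D, H–I, B–F, A–G; total weight 2+2+5+8+11+11+14+19 = 72.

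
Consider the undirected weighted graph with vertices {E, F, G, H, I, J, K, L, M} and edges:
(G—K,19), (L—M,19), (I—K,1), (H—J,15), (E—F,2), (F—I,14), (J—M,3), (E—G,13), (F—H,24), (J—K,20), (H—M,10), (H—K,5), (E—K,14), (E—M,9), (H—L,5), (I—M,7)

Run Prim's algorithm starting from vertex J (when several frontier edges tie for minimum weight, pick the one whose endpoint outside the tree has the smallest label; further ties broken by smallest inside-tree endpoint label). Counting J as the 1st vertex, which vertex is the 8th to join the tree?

F

Grow the tree from J using Prim:
Step 1: cheapest edge leaving the tree is J—M (3); add M.
Step 2: cheapest edge leaving the tree is I—M (7); add I.
Step 3: cheapest edge leaving the tree is I—K (1); add K.
Step 4: cheapest edge leaving the tree is H—K (5); add H.
Step 5: cheapest edge leaving the tree is H—L (5); add L.
Step 6: cheapest edge leaving the tree is E—M (9); add E.
Step 7: cheapest edge leaving the tree is E—F (2); add F.
Step 8: cheapest edge leaving the tree is E—G (13); add G.
Vertex order: J, M, I, K, H, L, E, F, G. The 8th vertex is F.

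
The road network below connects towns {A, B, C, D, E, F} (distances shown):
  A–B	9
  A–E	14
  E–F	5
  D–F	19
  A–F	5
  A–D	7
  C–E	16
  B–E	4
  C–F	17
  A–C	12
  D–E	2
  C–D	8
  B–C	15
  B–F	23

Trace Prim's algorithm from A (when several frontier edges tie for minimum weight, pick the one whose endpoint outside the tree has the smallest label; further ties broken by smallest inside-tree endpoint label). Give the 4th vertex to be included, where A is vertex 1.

Prim, starting at A.
Step 1: frontier [A–F 5, A–D 7, A–B 9, A–C 12, A–E 14] → take A–F (5); add F.
Step 2: frontier [A–D 7, A–B 9, A–C 12, A–E 14, E–F 5, C–F 17, D–F 19, B–F 23] → take E–F (5); add E.
Step 3: frontier [A–D 7, A–B 9, A–C 12, D–E 2, B–E 4, C–E 16, C–F 17, D–F 19, B–F 23] → take D–E (2); add D.
Step 4: frontier [A–B 9, A–C 12, C–D 8, B–E 4, C–E 16, C–F 17, B–F 23] → take B–E (4); add B.
Step 5: frontier [A–C 12, B–C 15, C–D 8, C–E 16, C–F 17] → take C–D (8); add C.
Vertex order: A, F, E, D, B, C. The 4th vertex is D.

D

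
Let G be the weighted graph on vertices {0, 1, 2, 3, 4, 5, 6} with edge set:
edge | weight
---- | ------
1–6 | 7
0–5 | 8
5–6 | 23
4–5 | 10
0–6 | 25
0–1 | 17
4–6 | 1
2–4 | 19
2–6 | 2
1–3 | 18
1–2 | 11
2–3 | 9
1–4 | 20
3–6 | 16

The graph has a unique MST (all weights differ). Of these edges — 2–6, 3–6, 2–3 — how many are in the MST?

2

Kruskal's algorithm — process edges by increasing weight (ties by edge label):
4–6 (1): add — endpoints in different components.
2–6 (2): add — endpoints in different components.
1–6 (7): add — endpoints in different components.
0–5 (8): add — endpoints in different components.
2–3 (9): add — endpoints in different components.
4–5 (10): add — endpoints in different components.
MST edge set: {4–6, 2–6, 1–6, 0–5, 2–3, 4–5}.
Of the listed edges, {2–6, 2–3} are in the MST → 2.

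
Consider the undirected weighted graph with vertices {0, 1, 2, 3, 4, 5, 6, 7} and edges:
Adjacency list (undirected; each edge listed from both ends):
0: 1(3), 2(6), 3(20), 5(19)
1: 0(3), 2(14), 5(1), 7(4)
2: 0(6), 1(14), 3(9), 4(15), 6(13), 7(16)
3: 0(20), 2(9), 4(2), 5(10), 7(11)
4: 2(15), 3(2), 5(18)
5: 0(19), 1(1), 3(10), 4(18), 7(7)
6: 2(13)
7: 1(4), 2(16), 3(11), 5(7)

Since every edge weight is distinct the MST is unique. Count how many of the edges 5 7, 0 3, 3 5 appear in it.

0

Kruskal's algorithm — process edges by increasing weight (ties by edge label):
1 5 (1): add — endpoints in different components.
3 4 (2): add — endpoints in different components.
0 1 (3): add — endpoints in different components.
1 7 (4): add — endpoints in different components.
0 2 (6): add — endpoints in different components.
5 7 (7): skip — 5 and 7 already connected.
2 3 (9): add — endpoints in different components.
3 5 (10): skip — 3 and 5 already connected.
3 7 (11): skip — 3 and 7 already connected.
2 6 (13): add — endpoints in different components.
MST edge set: {1 5, 3 4, 0 1, 1 7, 0 2, 2 3, 2 6}.
Of the listed edges, {} are in the MST → 0.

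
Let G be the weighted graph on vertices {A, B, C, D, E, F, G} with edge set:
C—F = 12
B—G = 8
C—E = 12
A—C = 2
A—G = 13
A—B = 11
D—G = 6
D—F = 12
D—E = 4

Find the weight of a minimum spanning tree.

Kruskal's algorithm — process edges by increasing weight (ties by edge label):
A—C (2): add — endpoints in different components.
D—E (4): add — endpoints in different components.
D—G (6): add — endpoints in different components.
B—G (8): add — endpoints in different components.
A—B (11): add — endpoints in different components.
C—E (12): skip — C and E already connected.
C—F (12): add — endpoints in different components.
MST edges: A—C, D—E, D—G, B—G, A—B, C—F; total weight 2+4+6+8+11+12 = 43.

43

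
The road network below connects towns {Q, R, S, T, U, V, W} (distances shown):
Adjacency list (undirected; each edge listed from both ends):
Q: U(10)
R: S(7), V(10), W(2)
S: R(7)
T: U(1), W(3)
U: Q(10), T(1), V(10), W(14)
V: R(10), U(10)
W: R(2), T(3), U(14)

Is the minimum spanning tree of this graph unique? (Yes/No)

Sort edges by weight, then run Kruskal:
T–U (1): add. Components now {R} {T,U} {S} {W} {V} {Q}
R–W (2): add. Components now {R,W} {T,U} {S} {V} {Q}
T–W (3): add. Components now {R,T,U,W} {S} {V} {Q}
R–S (7): add. Components now {R,S,T,U,W} {V} {Q}
Q–U (10): add. Components now {Q,R,S,T,U,W} {V}
R–V (10): add. Components now {Q,R,S,T,U,V,W}
Non-tree edge U–V has weight 10, equal to the heaviest edge on its tree cycle — swapping gives another MST of the same weight. Not unique.

No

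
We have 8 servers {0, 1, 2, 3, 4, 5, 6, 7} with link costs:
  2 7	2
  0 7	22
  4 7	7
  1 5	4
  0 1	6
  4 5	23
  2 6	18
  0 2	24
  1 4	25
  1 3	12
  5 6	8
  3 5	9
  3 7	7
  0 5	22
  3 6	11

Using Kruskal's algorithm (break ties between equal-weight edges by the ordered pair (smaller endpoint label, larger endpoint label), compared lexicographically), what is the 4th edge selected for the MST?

3-7

Kruskal: consider edges lightest-first.
2 7 (2): add — endpoints in different components.
1 5 (4): add — endpoints in different components.
0 1 (6): add — endpoints in different components.
3 7 (7): add — endpoints in different components.
4 7 (7): add — endpoints in different components.
5 6 (8): add — endpoints in different components.
3 5 (9): add — endpoints in different components.
The 4th edge added is 3 7.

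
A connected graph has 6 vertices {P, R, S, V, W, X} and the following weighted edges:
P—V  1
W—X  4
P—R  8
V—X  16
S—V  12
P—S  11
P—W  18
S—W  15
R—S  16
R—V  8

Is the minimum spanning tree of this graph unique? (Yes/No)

No

Sort edges by weight, then run Kruskal:
P—V (1): add — endpoints in different components.
W—X (4): add — endpoints in different components.
P—R (8): add — endpoints in different components.
R—V (8): skip — V and R already connected.
P—S (11): add — endpoints in different components.
S—V (12): skip — S and V already connected.
S—W (15): add — endpoints in different components.
Non-tree edge R—V has weight 8, equal to the heaviest edge on its tree cycle — swapping gives another MST of the same weight. Not unique.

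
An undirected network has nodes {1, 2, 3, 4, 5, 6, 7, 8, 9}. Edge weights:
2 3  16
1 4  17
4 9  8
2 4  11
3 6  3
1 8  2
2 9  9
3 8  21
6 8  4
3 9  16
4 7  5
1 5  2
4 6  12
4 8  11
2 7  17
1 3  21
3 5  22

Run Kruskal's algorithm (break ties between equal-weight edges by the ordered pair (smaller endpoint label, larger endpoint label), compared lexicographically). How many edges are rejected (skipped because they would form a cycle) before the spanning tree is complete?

Sort edges by weight, then run Kruskal:
1 5 (2): add — endpoints in different components.
1 8 (2): add — endpoints in different components.
3 6 (3): add — endpoints in different components.
6 8 (4): add — endpoints in different components.
4 7 (5): add — endpoints in different components.
4 9 (8): add — endpoints in different components.
2 9 (9): add — endpoints in different components.
2 4 (11): skip — 2 and 4 already connected.
4 8 (11): add — endpoints in different components.
Edges rejected before the tree was complete: 1.

1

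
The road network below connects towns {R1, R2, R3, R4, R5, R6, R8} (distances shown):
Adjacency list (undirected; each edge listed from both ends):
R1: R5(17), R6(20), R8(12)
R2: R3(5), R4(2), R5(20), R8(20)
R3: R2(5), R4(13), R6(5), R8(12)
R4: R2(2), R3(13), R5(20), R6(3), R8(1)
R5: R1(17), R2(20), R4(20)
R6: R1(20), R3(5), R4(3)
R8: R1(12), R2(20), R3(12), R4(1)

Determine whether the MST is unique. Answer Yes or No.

No

Sort edges by weight, then run Kruskal:
R4–R8 (1): add — endpoints in different components.
R2–R4 (2): add — endpoints in different components.
R4–R6 (3): add — endpoints in different components.
R2–R3 (5): add — endpoints in different components.
R3–R6 (5): skip — R3 and R6 already connected.
R1–R8 (12): add — endpoints in different components.
R3–R8 (12): skip — R8 and R3 already connected.
R3–R4 (13): skip — R4 and R3 already connected.
R1–R5 (17): add — endpoints in different components.
Non-tree edge R3–R6 has weight 5, equal to the heaviest edge on its tree cycle — swapping gives another MST of the same weight. Not unique.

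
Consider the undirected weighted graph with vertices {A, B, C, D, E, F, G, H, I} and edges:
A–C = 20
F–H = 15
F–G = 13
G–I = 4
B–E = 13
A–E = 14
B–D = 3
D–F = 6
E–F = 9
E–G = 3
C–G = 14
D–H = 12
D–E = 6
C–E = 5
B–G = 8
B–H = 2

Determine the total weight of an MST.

Prim, starting at I.
Step 1: cheapest edge leaving the tree is G–I (4); add G.
Step 2: cheapest edge leaving the tree is E–G (3); add E.
Step 3: cheapest edge leaving the tree is C–E (5); add C.
Step 4: cheapest edge leaving the tree is D–E (6); add D.
Step 5: cheapest edge leaving the tree is B–D (3); add B.
Step 6: cheapest edge leaving the tree is B–H (2); add H.
Step 7: cheapest edge leaving the tree is D–F (6); add F.
Step 8: cheapest edge leaving the tree is A–E (14); add A.
MST edges: G–I, E–G, C–E, D–E, B–D, B–H, D–F, A–E; total weight 4+3+5+6+3+2+6+14 = 43.

43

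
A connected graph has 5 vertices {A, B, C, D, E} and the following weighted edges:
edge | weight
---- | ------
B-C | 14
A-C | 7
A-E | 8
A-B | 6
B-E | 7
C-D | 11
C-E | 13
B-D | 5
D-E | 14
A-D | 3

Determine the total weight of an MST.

Prim's algorithm from A:
Step 1: frontier [A-D 3, A-B 6, A-C 7, A-E 8] → take A-D (3); add D.
Step 2: frontier [A-B 6, A-C 7, A-E 8, B-D 5, C-D 11, D-E 14] → take B-D (5); add B.
Step 3: frontier [A-C 7, A-E 8, B-E 7, B-C 14, C-D 11, D-E 14] → take A-C (7); add C.
Step 4: frontier [A-E 8, B-E 7, C-E 13, D-E 14] → take B-E (7); add E.
MST edges: A-D, B-D, A-C, B-E; total weight 3+5+7+7 = 22.

22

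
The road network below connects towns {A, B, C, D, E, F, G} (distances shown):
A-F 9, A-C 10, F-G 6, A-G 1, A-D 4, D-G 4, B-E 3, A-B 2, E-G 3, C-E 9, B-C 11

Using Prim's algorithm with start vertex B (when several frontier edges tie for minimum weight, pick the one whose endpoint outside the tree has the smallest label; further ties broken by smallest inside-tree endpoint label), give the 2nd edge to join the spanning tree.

Prim's algorithm from B:
Step 1: cheapest edge leaving the tree is A-B (2); add A.
Step 2: cheapest edge leaving the tree is A-G (1); add G.
Step 3: cheapest edge leaving the tree is B-E (3); add E.
Step 4: cheapest edge leaving the tree is A-D (4); add D.
Step 5: cheapest edge leaving the tree is F-G (6); add F.
Step 6: cheapest edge leaving the tree is C-E (9); add C.
The 2nd edge added is A-G.

A-G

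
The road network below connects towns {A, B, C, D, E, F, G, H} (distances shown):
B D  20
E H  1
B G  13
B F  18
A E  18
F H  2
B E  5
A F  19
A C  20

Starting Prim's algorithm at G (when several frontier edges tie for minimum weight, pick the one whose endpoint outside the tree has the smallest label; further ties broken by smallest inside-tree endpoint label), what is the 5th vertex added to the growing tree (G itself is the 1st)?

F

Grow the tree from G using Prim:
Step 1: frontier [B G 13] → take B G (13); add B.
Step 2: frontier [B E 5, B F 18, B D 20] → take B E (5); add E.
Step 3: frontier [B F 18, B D 20, E H 1, A E 18] → take E H (1); add H.
Step 4: frontier [B F 18, B D 20, A E 18, F H 2] → take F H (2); add F.
Step 5: frontier [B D 20, A E 18, A F 19] → take A E (18); add A.
Step 6: frontier [A C 20, B D 20] → take A C (20); add C.
Step 7: frontier [B D 20] → take B D (20); add D.
Vertex order: G, B, E, H, F, A, C, D. The 5th vertex is F.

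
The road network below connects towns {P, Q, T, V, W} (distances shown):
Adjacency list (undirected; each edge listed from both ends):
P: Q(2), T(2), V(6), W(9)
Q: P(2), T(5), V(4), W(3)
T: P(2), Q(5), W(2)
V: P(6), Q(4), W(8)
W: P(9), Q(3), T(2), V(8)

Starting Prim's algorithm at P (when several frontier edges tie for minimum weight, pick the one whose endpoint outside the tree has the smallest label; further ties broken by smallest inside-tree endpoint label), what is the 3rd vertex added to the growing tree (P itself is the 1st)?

Prim's algorithm from P:
Step 1: cheapest edge leaving the tree is P–Q (2); add Q.
Step 2: cheapest edge leaving the tree is P–T (2); add T.
Step 3: cheapest edge leaving the tree is T–W (2); add W.
Step 4: cheapest edge leaving the tree is Q–V (4); add V.
Vertex order: P, Q, T, W, V. The 3rd vertex is T.

T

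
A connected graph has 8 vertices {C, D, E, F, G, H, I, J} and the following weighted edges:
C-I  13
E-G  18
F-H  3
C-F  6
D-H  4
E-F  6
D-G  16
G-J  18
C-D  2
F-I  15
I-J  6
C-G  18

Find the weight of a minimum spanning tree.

50

Kruskal's algorithm — process edges by increasing weight (ties by edge label):
C-D (2): add — endpoints in different components.
F-H (3): add — endpoints in different components.
D-H (4): add — endpoints in different components.
C-F (6): skip — C and F already connected.
E-F (6): add — endpoints in different components.
I-J (6): add — endpoints in different components.
C-I (13): add — endpoints in different components.
F-I (15): skip — F and I already connected.
D-G (16): add — endpoints in different components.
MST edges: C-D, F-H, D-H, E-F, I-J, C-I, D-G; total weight 2+3+4+6+6+13+16 = 50.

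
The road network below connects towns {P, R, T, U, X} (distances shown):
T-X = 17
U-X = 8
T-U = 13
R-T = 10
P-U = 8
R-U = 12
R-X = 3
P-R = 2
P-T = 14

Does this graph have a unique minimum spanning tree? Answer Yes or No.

Kruskal's algorithm — process edges by increasing weight (ties by edge label):
P-R (2): add. Components now {T} {U} {X} {P,R}
R-X (3): add. Components now {T} {U} {P,R,X}
P-U (8): add. Components now {T} {P,R,U,X}
U-X (8): skip — U and X already connected.
R-T (10): add. Components now {P,R,T,U,X}
Non-tree edge U-X has weight 8, equal to the heaviest edge on its tree cycle — swapping gives another MST of the same weight. Not unique.

No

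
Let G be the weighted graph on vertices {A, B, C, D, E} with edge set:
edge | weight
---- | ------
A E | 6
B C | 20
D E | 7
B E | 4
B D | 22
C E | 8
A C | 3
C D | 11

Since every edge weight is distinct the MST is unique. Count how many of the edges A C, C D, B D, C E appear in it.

Sort edges by weight, then run Kruskal:
A C (3): add — endpoints in different components.
B E (4): add — endpoints in different components.
A E (6): add — endpoints in different components.
D E (7): add — endpoints in different components.
MST edge set: {A C, B E, A E, D E}.
Of the listed edges, {A C} are in the MST → 1.

1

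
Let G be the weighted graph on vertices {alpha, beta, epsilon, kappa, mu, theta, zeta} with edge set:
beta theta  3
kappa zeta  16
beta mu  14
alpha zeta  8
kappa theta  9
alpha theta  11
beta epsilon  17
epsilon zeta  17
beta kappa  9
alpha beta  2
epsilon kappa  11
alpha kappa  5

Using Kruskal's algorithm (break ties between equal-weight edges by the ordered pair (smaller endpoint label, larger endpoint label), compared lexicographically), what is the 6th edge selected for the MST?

beta-mu

Sort edges by weight, then run Kruskal:
alpha beta (2): add. Components now {alpha,beta} {mu} {kappa} {theta} {zeta} {epsilon}
beta theta (3): add. Components now {alpha,beta,theta} {mu} {kappa} {zeta} {epsilon}
alpha kappa (5): add. Components now {alpha,beta,kappa,theta} {mu} {zeta} {epsilon}
alpha zeta (8): add. Components now {alpha,beta,kappa,theta,zeta} {mu} {epsilon}
beta kappa (9): skip — beta and kappa already connected.
kappa theta (9): skip — kappa and theta already connected.
alpha theta (11): skip — alpha and theta already connected.
epsilon kappa (11): add. Components now {alpha,beta,epsilon,kappa,theta,zeta} {mu}
beta mu (14): add. Components now {alpha,beta,epsilon,kappa,mu,theta,zeta}
The 6th edge added is beta mu.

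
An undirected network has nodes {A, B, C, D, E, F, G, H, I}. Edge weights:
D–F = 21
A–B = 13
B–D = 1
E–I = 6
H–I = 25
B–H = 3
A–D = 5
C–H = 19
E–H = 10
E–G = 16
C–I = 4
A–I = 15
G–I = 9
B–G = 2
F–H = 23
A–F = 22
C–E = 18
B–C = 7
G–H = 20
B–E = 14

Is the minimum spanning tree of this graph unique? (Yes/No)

Yes

Sort edges by weight, then run Kruskal:
B–D (1): add — endpoints in different components.
B–G (2): add — endpoints in different components.
B–H (3): add — endpoints in different components.
C–I (4): add — endpoints in different components.
A–D (5): add — endpoints in different components.
E–I (6): add — endpoints in different components.
B–C (7): add — endpoints in different components.
G–I (9): skip — G and I already connected.
E–H (10): skip — E and H already connected.
A–B (13): skip — A and B already connected.
B–E (14): skip — B and E already connected.
A–I (15): skip — A and I already connected.
E–G (16): skip — E and G already connected.
C–E (18): skip — C and E already connected.
C–H (19): skip — C and H already connected.
G–H (20): skip — G and H already connected.
D–F (21): add — endpoints in different components.
Every non-tree edge has weight strictly greater than the heaviest edge on the tree path between its endpoints, so the MST is unique.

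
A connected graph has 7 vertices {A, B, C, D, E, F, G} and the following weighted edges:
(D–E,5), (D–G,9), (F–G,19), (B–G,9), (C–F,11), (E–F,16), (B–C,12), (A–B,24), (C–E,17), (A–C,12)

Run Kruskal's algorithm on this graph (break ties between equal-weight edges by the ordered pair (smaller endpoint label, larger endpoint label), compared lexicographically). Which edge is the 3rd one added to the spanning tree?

D-G

Kruskal: consider edges lightest-first.
D–E (5): add — endpoints in different components.
B–G (9): add — endpoints in different components.
D–G (9): add — endpoints in different components.
C–F (11): add — endpoints in different components.
A–C (12): add — endpoints in different components.
B–C (12): add — endpoints in different components.
The 3rd edge added is D–G.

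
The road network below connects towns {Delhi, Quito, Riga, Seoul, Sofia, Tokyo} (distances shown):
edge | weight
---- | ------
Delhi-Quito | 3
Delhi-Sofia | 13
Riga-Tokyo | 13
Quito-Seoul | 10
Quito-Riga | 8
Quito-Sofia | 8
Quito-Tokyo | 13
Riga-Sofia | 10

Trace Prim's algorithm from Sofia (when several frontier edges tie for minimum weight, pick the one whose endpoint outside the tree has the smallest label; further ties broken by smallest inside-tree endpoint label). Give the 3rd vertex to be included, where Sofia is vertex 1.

Prim's algorithm from Sofia:
Step 1: cheapest edge leaving the tree is Quito-Sofia (8); add Quito.
Step 2: cheapest edge leaving the tree is Delhi-Quito (3); add Delhi.
Step 3: cheapest edge leaving the tree is Quito-Riga (8); add Riga.
Step 4: cheapest edge leaving the tree is Quito-Seoul (10); add Seoul.
Step 5: cheapest edge leaving the tree is Quito-Tokyo (13); add Tokyo.
Vertex order: Sofia, Quito, Delhi, Riga, Seoul, Tokyo. The 3rd vertex is Delhi.

Delhi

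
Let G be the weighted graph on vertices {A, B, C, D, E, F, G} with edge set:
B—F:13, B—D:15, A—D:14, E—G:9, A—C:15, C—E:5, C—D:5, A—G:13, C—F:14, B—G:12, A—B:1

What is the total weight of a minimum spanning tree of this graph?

45

Prim, starting at A.
Step 1: cheapest edge leaving the tree is A—B (1); add B.
Step 2: cheapest edge leaving the tree is B—G (12); add G.
Step 3: cheapest edge leaving the tree is E—G (9); add E.
Step 4: cheapest edge leaving the tree is C—E (5); add C.
Step 5: cheapest edge leaving the tree is C—D (5); add D.
Step 6: cheapest edge leaving the tree is B—F (13); add F.
MST edges: A—B, B—G, E—G, C—E, C—D, B—F; total weight 1+12+9+5+5+13 = 45.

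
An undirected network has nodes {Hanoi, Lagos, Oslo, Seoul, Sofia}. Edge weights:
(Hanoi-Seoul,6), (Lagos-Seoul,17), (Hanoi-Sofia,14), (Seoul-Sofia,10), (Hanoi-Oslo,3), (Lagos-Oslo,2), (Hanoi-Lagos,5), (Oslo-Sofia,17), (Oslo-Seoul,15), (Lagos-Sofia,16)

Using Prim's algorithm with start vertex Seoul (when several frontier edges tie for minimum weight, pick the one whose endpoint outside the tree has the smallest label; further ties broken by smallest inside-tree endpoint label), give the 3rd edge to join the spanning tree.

Lagos-Oslo

Prim's algorithm from Seoul:
Step 1: frontier [Hanoi-Seoul 6, Seoul-Sofia 10, Oslo-Seoul 15, Lagos-Seoul 17] → take Hanoi-Seoul (6); add Hanoi.
Step 2: frontier [Hanoi-Oslo 3, Hanoi-Lagos 5, Hanoi-Sofia 14, Seoul-Sofia 10, Oslo-Seoul 15, Lagos-Seoul 17] → take Hanoi-Oslo (3); add Oslo.
Step 3: frontier [Hanoi-Lagos 5, Hanoi-Sofia 14, Lagos-Oslo 2, Oslo-Sofia 17, Seoul-Sofia 10, Lagos-Seoul 17] → take Lagos-Oslo (2); add Lagos.
Step 4: frontier [Hanoi-Sofia 14, Lagos-Sofia 16, Oslo-Sofia 17, Seoul-Sofia 10] → take Seoul-Sofia (10); add Sofia.
The 3rd edge added is Lagos-Oslo.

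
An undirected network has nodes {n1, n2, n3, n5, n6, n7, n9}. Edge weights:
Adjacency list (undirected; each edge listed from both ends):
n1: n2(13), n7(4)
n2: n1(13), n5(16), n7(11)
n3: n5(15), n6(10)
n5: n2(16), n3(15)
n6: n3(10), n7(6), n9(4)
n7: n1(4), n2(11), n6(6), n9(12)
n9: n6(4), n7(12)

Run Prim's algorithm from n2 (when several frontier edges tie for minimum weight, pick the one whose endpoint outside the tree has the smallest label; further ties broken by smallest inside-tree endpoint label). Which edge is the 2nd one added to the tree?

Grow the tree from n2 using Prim:
Step 1: frontier [n2 n7 11, n1 n2 13, n2 n5 16] → take n2 n7 (11); add n7.
Step 2: frontier [n1 n2 13, n2 n5 16, n1 n7 4, n6 n7 6, n7 n9 12] → take n1 n7 (4); add n1.
Step 3: frontier [n2 n5 16, n6 n7 6, n7 n9 12] → take n6 n7 (6); add n6.
Step 4: frontier [n2 n5 16, n6 n9 4, n3 n6 10, n7 n9 12] → take n6 n9 (4); add n9.
Step 5: frontier [n2 n5 16, n3 n6 10] → take n3 n6 (10); add n3.
Step 6: frontier [n2 n5 16, n3 n5 15] → take n3 n5 (15); add n5.
The 2nd edge added is n1 n7.

n1-n7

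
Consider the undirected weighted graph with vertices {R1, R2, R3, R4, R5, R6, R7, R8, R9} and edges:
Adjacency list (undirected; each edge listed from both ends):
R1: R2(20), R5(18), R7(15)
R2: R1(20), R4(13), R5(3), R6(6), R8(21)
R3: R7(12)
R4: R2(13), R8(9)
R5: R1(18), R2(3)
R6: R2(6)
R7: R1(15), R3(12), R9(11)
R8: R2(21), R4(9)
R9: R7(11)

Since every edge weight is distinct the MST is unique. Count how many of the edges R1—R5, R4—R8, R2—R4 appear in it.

3

Kruskal: consider edges lightest-first.
R2—R5 (3): add — endpoints in different components.
R2—R6 (6): add — endpoints in different components.
R4—R8 (9): add — endpoints in different components.
R7—R9 (11): add — endpoints in different components.
R3—R7 (12): add — endpoints in different components.
R2—R4 (13): add — endpoints in different components.
R1—R7 (15): add — endpoints in different components.
R1—R5 (18): add — endpoints in different components.
MST edge set: {R2—R5, R2—R6, R4—R8, R7—R9, R3—R7, R2—R4, R1—R7, R1—R5}.
Of the listed edges, {R1—R5, R4—R8, R2—R4} are in the MST → 3.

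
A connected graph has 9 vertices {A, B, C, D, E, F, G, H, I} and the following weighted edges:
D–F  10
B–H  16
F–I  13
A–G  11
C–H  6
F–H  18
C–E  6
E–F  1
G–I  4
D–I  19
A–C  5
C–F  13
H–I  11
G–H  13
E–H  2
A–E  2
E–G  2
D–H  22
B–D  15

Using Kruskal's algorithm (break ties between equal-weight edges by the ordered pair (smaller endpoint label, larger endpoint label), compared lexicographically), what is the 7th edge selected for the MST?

D-F

Kruskal's algorithm — process edges by increasing weight (ties by edge label):
E–F (1): add — endpoints in different components.
A–E (2): add — endpoints in different components.
E–G (2): add — endpoints in different components.
E–H (2): add — endpoints in different components.
G–I (4): add — endpoints in different components.
A–C (5): add — endpoints in different components.
C–E (6): skip — C and E already connected.
C–H (6): skip — C and H already connected.
D–F (10): add — endpoints in different components.
A–G (11): skip — A and G already connected.
H–I (11): skip — H and I already connected.
C–F (13): skip — C and F already connected.
F–I (13): skip — F and I already connected.
G–H (13): skip — G and H already connected.
B–D (15): add — endpoints in different components.
The 7th edge added is D–F.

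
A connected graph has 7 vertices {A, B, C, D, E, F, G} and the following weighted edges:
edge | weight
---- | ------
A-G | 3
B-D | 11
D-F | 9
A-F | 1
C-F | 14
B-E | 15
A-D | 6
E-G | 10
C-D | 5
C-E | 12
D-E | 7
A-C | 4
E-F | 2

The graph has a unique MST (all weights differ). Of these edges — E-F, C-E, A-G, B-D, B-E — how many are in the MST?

3

Kruskal's algorithm — process edges by increasing weight (ties by edge label):
A-F (1): add — endpoints in different components.
E-F (2): add — endpoints in different components.
A-G (3): add — endpoints in different components.
A-C (4): add — endpoints in different components.
C-D (5): add — endpoints in different components.
A-D (6): skip — A and D already connected.
D-E (7): skip — D and E already connected.
D-F (9): skip — D and F already connected.
E-G (10): skip — E and G already connected.
B-D (11): add — endpoints in different components.
MST edge set: {A-F, E-F, A-G, A-C, C-D, B-D}.
Of the listed edges, {E-F, A-G, B-D} are in the MST → 3.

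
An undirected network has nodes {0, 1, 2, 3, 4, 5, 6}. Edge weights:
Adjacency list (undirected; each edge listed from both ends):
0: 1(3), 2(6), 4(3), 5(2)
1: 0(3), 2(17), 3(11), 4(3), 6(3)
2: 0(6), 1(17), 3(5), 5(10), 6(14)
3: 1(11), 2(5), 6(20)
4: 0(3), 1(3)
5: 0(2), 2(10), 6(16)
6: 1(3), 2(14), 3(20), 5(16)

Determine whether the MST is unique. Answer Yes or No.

No

Kruskal: consider edges lightest-first.
0–5 (2): add — endpoints in different components.
0–1 (3): add — endpoints in different components.
0–4 (3): add — endpoints in different components.
1–4 (3): skip — 1 and 4 already connected.
1–6 (3): add — endpoints in different components.
2–3 (5): add — endpoints in different components.
0–2 (6): add — endpoints in different components.
Non-tree edge 1–4 has weight 3, equal to the heaviest edge on its tree cycle — swapping gives another MST of the same weight. Not unique.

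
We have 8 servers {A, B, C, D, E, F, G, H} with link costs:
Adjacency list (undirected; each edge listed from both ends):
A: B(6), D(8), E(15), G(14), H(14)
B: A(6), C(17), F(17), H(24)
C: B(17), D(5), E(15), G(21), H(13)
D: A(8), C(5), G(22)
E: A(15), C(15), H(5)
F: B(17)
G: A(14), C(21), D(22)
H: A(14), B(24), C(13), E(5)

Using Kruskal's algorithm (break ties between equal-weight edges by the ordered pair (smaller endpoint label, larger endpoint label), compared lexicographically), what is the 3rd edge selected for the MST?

A-B

Kruskal: consider edges lightest-first.
C D (5): add — endpoints in different components.
E H (5): add — endpoints in different components.
A B (6): add — endpoints in different components.
A D (8): add — endpoints in different components.
C H (13): add — endpoints in different components.
A G (14): add — endpoints in different components.
A H (14): skip — A and H already connected.
A E (15): skip — A and E already connected.
C E (15): skip — C and E already connected.
B C (17): skip — B and C already connected.
B F (17): add — endpoints in different components.
The 3rd edge added is A B.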